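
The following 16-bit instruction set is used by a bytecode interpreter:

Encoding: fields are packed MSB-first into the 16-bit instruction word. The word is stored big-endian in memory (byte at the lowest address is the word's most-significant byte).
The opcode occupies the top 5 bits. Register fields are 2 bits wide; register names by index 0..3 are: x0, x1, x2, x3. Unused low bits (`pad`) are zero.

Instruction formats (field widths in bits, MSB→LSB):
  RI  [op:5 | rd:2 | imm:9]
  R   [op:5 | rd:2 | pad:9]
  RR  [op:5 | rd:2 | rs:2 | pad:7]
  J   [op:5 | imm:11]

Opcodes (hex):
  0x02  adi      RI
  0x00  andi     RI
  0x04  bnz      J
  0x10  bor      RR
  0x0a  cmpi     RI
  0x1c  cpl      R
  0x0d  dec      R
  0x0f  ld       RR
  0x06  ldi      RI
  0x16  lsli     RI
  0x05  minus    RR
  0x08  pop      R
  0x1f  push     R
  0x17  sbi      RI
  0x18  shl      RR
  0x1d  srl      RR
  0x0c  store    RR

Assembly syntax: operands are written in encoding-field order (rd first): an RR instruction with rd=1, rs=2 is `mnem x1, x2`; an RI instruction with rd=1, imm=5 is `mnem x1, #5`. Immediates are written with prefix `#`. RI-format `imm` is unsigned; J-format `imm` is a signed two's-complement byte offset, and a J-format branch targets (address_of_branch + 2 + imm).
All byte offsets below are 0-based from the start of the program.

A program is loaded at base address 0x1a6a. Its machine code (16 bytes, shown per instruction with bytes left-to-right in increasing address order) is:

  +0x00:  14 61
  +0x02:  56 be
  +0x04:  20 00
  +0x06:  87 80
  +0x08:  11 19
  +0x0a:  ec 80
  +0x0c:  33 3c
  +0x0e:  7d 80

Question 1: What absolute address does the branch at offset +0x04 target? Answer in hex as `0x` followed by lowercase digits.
0x1a70

[04] 20 00 → 0x2000
  op=0x2000>>11=0x4 ⇒ bnz (J)
  [10:0] imm=0 = #0
  target = base 0x1a6a + off 0x04 + 2 + imm 0 = 0x1a70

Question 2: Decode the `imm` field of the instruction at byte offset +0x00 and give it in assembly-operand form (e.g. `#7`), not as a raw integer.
+0x00: 14 61 ⇒ word 0x1461 (big)
  opcode bits[15:11]=0x2: adi/RI
  rd@[10:9]=0x2 ⇒ x2
  imm@[8:0]=0x61 ⇒ #97

#97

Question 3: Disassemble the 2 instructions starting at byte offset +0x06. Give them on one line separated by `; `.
[06] 87 80 → 0x8780
  top 5b → 0x10 → bor [RR]
  rd: (w>>9)&0x3=0x3 → x3
  rs: (w>>7)&0x3=0x3 → x3
[08] 11 19 → 0x1119
  top 5b → 0x2 → adi [RI]
  rd: (w>>9)&0x3=0x0 → x0
  imm: (w>>0)&0x1ff=0x119 → #281

bor x3, x3; adi x0, #281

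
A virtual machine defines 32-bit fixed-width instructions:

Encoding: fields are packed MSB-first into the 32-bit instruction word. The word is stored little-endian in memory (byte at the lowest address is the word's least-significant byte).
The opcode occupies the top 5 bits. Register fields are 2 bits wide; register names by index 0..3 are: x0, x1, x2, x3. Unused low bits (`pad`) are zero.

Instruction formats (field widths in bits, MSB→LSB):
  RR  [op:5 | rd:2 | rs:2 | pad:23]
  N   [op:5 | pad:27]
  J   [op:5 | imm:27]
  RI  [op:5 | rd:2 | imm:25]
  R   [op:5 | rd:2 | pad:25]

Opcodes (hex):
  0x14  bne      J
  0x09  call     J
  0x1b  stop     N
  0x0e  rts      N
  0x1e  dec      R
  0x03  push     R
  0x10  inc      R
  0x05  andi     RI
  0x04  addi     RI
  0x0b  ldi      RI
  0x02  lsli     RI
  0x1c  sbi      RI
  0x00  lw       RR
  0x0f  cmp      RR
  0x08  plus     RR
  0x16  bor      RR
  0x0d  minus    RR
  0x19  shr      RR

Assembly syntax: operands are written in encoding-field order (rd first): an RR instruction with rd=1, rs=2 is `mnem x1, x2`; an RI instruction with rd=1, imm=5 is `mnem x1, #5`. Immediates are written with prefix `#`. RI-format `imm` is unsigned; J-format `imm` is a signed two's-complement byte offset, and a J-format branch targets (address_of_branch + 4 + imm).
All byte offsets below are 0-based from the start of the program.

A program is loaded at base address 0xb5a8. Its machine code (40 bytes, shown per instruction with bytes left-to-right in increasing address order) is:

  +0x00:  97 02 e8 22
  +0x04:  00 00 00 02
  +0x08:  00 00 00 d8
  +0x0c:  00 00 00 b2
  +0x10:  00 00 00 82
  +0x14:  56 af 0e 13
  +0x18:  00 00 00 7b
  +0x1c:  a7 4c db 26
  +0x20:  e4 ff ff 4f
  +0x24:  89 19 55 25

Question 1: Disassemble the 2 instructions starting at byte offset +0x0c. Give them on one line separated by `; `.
bor x1, x0; inc x1

+0x0c: 00 00 00 b2 ⇒ word 0xb2000000 (little)
  top 5b → 0x16 → bor [RR]
  rd: (w>>25)&0x3=0x1 → x1
  rs: (w>>23)&0x3=0x0 → x0
+0x10: 00 00 00 82 ⇒ word 0x82000000 (little)
  top 5b → 0x10 → inc [R]
  rd: (w>>25)&0x3=0x1 → x1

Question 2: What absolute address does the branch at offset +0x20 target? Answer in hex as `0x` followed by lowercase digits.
0xb5b0

[20] e4 ff ff 4f → 0x4fffffe4
  op=0x4fffffe4>>27=0x9 ⇒ call (J)
  imm: (w>>0)&0x7ffffff=0x7ffffe4 (s27→-28) → #-28
  target = base 0xb5a8 + off 0x20 + 4 + imm -28 = 0xb5b0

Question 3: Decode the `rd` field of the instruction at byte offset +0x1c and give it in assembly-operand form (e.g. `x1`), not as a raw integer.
x3

+0x1c: a7 4c db 26 ⇒ word 0x26db4ca7 (little)
  op=0x26db4ca7>>27=0x4 ⇒ addi (RI)
  rd@[26:25]=0x3 ⇒ x3
  imm@[24:0]=0xdb4ca7 ⇒ #14372007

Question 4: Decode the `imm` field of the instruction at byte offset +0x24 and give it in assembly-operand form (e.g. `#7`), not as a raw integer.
#22354313

@+24  little-endian(89 19 55 25) = 0x25551989
  opcode bits[31:27]=0x4: addi/RI
  [26:25] rd=2 = x2
  [24:0] imm=22354313 = #22354313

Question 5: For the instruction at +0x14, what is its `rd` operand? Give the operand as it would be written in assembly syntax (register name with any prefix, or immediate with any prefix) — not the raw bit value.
off 0x14: read 56 af 0e 13 as little → 0x130eaf56
  opcode bits[31:27]=0x2: lsli/RI
  [26:25] rd=1 = x1
  [24:0] imm=17739606 = #17739606

x1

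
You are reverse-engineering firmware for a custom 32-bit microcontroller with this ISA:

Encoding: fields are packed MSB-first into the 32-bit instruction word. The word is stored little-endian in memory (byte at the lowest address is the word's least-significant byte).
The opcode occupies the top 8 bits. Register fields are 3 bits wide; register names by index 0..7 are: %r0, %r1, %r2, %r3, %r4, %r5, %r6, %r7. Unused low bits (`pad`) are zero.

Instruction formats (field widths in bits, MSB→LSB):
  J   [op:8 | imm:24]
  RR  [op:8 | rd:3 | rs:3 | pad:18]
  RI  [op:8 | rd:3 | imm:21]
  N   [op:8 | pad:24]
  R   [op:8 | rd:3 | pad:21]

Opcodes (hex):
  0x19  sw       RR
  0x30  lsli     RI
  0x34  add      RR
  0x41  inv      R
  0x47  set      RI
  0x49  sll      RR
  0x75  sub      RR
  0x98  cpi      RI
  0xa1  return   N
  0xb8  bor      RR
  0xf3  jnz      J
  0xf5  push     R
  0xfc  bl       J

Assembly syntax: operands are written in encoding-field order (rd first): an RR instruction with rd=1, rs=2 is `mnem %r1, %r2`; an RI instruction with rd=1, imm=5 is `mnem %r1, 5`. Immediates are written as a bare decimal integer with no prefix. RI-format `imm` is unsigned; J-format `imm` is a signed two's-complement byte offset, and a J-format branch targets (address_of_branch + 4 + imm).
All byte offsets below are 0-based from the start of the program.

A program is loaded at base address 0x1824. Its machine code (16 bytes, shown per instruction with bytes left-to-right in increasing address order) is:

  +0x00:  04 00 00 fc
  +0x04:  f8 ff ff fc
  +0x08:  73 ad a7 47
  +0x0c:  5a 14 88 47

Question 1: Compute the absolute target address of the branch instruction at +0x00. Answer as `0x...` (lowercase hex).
off 0x00: read 04 00 00 fc as little → 0xfc000004
  top 8b → 0xfc → bl [J]
  imm: (w>>0)&0xffffff=0x4 → 4
  target = base 0x1824 + off 0x00 + 4 + imm 4 = 0x182c

0x182c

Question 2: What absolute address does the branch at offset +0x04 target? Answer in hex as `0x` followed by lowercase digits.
0x1824

off 0x04: read f8 ff ff fc as little → 0xfcfffff8
  op=0xfcfffff8>>24=0xfc ⇒ bl (J)
  [23:0] imm=16777208 (s24→-8) = -8
  target = base 0x1824 + off 0x04 + 4 + imm -8 = 0x1824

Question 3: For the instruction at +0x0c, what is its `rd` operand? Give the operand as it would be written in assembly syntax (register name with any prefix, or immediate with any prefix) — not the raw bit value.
%r4

off 0x0c: read 5a 14 88 47 as little → 0x4788145a
  top 8b → 0x47 → set [RI]
  rd@[23:21]=0x4 ⇒ %r4
  imm@[20:0]=0x8145a ⇒ 529498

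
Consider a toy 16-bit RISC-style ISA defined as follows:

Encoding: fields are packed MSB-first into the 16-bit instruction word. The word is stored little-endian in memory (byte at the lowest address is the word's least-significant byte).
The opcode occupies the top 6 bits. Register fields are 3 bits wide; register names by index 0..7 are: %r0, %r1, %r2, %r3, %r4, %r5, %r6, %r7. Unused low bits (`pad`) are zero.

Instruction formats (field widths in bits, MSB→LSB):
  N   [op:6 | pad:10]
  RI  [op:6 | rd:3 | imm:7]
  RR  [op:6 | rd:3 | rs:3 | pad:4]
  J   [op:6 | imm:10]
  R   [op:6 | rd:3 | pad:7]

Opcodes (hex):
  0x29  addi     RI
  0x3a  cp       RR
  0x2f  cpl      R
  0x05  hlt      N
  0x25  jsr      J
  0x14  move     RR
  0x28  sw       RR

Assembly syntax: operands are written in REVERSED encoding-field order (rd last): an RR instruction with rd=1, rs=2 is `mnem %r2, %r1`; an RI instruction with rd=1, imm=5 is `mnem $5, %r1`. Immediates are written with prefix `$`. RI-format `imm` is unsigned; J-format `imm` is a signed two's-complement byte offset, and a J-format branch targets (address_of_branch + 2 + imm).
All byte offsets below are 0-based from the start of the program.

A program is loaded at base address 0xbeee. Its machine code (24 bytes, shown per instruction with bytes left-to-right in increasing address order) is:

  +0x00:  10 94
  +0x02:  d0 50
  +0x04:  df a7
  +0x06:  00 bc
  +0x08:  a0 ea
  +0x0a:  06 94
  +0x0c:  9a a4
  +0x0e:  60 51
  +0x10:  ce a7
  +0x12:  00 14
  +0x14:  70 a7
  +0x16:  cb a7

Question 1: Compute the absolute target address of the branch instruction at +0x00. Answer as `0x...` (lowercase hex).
off 0x00: read 10 94 as little → 0x9410
  opcode bits[15:10]=0x25: jsr/J
  imm@[9:0]=0x10 ⇒ $16
  target = base 0xbeee + off 0x00 + 2 + imm 16 = 0xbf00

0xbf00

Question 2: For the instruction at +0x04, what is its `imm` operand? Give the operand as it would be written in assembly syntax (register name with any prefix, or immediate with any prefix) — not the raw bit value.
[04] df a7 → 0xa7df
  top 6b → 0x29 → addi [RI]
  [9:7] rd=7 = %r7
  [6:0] imm=95 = $95

$95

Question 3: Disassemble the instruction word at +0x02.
off 0x02: read d0 50 as little → 0x50d0
  top 6b → 0x14 → move [RR]
  [9:7] rd=1 = %r1
  [6:4] rs=5 = %r5

move %r5, %r1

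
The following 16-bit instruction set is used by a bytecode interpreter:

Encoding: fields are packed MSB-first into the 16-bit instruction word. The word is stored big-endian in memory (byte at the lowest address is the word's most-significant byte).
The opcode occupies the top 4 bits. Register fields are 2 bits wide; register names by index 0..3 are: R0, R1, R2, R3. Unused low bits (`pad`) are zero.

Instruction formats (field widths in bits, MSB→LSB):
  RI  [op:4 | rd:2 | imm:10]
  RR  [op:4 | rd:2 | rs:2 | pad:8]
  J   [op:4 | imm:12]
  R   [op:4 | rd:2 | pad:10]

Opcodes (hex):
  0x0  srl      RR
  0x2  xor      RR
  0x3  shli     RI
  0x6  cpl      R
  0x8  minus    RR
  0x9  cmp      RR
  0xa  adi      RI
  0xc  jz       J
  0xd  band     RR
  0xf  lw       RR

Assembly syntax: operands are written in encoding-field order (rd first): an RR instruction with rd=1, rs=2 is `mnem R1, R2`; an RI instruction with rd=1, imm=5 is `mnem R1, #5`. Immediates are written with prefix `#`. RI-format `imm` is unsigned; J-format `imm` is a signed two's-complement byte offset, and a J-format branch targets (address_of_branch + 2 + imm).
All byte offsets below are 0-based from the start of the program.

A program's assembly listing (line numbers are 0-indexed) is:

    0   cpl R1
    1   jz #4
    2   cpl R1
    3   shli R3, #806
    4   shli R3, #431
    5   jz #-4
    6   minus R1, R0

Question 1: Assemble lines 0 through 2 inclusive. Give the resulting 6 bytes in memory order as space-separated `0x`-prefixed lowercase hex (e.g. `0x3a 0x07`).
0. cpl fields op=0x6:4|rd=1:2|pad=0:10 → word 6400h → 64 00
1. jz fields op=0xc:4|imm=4:12 → word c004h → c0 04
2. cpl fields op=0x6:4|rd=1:2|pad=0:10 → word 6400h → 64 00

0x64 0x00 0xc0 0x04 0x64 0x00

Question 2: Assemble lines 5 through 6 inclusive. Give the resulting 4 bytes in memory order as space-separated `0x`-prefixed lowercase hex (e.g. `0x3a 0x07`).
0xcf 0xfc 0x84 0x00

L5: jz op=0xc:4|imm=-4:12 ⇒ 0xcffc ⇒ big cf fc
L6: minus op=0x8:4|rd=1:2|rs=0:2|pad=0:8 ⇒ 0x8400 ⇒ big 84 00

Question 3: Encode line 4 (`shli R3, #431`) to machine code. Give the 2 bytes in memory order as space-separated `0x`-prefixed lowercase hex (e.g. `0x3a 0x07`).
0x3d 0xaf

L4: shli op=0x3:4|rd=3:2|imm=431:10 ⇒ 0x3daf ⇒ big 3d af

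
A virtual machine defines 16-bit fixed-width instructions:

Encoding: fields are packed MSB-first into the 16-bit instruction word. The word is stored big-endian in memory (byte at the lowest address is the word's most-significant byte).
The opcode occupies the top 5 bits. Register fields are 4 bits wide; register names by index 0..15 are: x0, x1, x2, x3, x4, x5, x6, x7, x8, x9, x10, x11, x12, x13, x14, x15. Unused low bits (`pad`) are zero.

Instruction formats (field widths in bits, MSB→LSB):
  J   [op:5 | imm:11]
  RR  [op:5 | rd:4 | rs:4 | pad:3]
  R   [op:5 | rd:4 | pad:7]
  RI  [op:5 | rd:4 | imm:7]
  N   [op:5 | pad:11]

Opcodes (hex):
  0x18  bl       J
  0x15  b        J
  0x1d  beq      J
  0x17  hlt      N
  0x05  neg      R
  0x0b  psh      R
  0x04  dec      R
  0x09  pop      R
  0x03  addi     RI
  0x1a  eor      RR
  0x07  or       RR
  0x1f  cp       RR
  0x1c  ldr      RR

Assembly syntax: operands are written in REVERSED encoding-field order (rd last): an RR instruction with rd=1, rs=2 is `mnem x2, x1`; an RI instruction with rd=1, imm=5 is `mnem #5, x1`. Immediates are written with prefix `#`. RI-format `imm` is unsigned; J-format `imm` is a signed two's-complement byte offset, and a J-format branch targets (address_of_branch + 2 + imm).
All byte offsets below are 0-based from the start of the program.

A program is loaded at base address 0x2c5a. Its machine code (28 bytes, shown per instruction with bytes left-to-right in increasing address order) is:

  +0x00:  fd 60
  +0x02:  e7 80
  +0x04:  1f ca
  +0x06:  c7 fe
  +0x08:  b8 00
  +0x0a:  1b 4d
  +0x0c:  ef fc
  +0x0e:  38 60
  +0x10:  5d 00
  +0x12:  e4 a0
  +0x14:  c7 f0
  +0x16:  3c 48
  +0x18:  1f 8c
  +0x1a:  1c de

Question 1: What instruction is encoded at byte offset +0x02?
ldr x0, x15

@+02  big-endian(e7 80) = 0xe780
  opcode bits[15:11]=0x1c: ldr/RR
  rd: (w>>7)&0xf=0xf → x15
  rs: (w>>3)&0xf=0x0 → x0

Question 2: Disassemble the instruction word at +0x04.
addi #74, x15

+0x04: 1f ca ⇒ word 0x1fca (big)
  top 5b → 0x3 → addi [RI]
  rd@[10:7]=0xf ⇒ x15
  imm@[6:0]=0x4a ⇒ #74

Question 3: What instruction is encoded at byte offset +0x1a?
addi #94, x9

@+1a  big-endian(1c de) = 0x1cde
  top 5b → 0x3 → addi [RI]
  rd: (w>>7)&0xf=0x9 → x9
  imm: (w>>0)&0x7f=0x5e → #94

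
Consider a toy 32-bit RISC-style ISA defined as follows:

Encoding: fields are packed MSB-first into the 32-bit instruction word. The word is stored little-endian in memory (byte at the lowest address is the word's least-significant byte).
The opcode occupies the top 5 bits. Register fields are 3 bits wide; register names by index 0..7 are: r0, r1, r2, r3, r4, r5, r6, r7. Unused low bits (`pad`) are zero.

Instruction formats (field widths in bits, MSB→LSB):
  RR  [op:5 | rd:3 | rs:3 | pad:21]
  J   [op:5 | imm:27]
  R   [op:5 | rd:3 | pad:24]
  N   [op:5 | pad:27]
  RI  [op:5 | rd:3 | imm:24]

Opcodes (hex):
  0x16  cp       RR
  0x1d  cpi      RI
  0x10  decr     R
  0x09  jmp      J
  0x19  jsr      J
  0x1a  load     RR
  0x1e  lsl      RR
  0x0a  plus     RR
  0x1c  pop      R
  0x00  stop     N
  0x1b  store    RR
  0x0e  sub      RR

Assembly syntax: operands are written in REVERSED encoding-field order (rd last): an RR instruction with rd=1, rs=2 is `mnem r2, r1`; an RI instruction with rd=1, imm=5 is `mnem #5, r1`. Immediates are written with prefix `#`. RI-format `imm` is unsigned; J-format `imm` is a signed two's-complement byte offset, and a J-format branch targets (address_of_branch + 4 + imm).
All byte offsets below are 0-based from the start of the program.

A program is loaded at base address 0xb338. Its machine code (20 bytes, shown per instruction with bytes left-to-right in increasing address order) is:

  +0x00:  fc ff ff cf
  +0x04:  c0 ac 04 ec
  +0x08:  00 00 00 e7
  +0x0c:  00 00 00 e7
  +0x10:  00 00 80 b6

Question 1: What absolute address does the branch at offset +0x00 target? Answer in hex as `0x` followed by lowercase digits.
0xb338

off 0x00: read fc ff ff cf as little → 0xcffffffc
  op=0xcffffffc>>27=0x19 ⇒ jsr (J)
  imm@[26:0]=0x7fffffc (s27→-4) ⇒ #-4
  target = base 0xb338 + off 0x00 + 4 + imm -4 = 0xb338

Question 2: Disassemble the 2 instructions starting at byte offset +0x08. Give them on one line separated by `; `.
pop r7; pop r7

@+08  little-endian(00 00 00 e7) = 0xe7000000
  op=0xe7000000>>27=0x1c ⇒ pop (R)
  [26:24] rd=7 = r7
@+0c  little-endian(00 00 00 e7) = 0xe7000000
  op=0xe7000000>>27=0x1c ⇒ pop (R)
  [26:24] rd=7 = r7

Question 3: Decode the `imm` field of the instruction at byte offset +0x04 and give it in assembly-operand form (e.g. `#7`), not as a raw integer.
[04] c0 ac 04 ec → 0xec04acc0
  top 5b → 0x1d → cpi [RI]
  [26:24] rd=4 = r4
  [23:0] imm=306368 = #306368

#306368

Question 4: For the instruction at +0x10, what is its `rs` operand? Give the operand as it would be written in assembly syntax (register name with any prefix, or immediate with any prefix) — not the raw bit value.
off 0x10: read 00 00 80 b6 as little → 0xb6800000
  top 5b → 0x16 → cp [RR]
  rd: (w>>24)&0x7=0x6 → r6
  rs: (w>>21)&0x7=0x4 → r4

r4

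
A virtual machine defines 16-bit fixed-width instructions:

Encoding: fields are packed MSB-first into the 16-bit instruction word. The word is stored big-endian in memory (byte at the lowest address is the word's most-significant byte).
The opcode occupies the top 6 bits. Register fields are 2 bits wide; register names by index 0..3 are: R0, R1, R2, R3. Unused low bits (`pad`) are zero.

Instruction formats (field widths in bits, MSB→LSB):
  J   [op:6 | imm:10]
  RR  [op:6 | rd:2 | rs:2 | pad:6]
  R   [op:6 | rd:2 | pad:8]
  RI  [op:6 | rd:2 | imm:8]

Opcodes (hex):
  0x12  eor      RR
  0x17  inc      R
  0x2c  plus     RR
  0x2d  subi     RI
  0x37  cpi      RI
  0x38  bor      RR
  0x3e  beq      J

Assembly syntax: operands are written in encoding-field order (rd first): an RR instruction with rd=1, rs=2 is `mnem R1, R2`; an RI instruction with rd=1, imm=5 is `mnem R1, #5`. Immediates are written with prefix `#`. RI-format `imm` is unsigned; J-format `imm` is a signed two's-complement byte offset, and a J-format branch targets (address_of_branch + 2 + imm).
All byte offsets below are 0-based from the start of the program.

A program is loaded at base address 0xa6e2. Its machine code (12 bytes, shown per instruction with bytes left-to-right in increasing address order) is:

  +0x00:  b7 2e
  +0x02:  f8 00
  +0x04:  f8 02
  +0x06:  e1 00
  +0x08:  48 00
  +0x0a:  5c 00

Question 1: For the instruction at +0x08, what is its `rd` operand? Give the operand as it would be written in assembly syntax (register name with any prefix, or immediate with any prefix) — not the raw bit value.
off 0x08: read 48 00 as big → 0x4800
  op=0x4800>>10=0x12 ⇒ eor (RR)
  [9:8] rd=0 = R0
  [7:6] rs=0 = R0

R0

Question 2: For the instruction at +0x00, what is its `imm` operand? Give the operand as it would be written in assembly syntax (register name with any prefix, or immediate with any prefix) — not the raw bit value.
#46

+0x00: b7 2e ⇒ word 0xb72e (big)
  op=0xb72e>>10=0x2d ⇒ subi (RI)
  [9:8] rd=3 = R3
  [7:0] imm=46 = #46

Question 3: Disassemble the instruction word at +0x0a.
inc R0

@+0a  big-endian(5c 00) = 0x5c00
  op=0x5c00>>10=0x17 ⇒ inc (R)
  rd@[9:8]=0x0 ⇒ R0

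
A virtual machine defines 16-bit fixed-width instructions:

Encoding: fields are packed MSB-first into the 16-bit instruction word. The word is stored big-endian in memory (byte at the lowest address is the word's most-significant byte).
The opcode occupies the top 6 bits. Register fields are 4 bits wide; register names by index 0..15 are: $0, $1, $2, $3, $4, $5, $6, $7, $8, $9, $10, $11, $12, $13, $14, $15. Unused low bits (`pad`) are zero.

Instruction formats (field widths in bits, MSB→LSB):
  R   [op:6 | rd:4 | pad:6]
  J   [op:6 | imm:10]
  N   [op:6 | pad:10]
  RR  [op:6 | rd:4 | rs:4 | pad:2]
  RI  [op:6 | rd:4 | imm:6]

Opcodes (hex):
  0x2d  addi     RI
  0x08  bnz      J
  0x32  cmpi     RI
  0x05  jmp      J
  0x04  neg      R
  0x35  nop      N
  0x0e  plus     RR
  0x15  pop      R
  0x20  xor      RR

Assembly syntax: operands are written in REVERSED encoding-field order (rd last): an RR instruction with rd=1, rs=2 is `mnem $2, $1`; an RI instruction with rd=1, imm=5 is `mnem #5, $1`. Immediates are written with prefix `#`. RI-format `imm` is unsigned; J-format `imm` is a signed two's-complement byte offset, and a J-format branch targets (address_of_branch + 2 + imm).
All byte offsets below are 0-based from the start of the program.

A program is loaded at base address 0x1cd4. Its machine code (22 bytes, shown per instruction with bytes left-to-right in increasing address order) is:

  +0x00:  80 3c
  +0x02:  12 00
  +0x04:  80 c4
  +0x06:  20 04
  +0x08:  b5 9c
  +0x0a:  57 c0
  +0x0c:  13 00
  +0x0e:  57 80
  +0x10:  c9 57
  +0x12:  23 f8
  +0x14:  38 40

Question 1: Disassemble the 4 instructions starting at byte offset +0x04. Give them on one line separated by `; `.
+0x04: 80 c4 ⇒ word 0x80c4 (big)
  top 6b → 0x20 → xor [RR]
  rd@[9:6]=0x3 ⇒ $3
  rs@[5:2]=0x1 ⇒ $1
+0x06: 20 04 ⇒ word 0x2004 (big)
  top 6b → 0x8 → bnz [J]
  imm@[9:0]=0x4 ⇒ #4
+0x08: b5 9c ⇒ word 0xb59c (big)
  top 6b → 0x2d → addi [RI]
  rd@[9:6]=0x6 ⇒ $6
  imm@[5:0]=0x1c ⇒ #28
+0x0a: 57 c0 ⇒ word 0x57c0 (big)
  top 6b → 0x15 → pop [R]
  rd@[9:6]=0xf ⇒ $15

xor $1, $3; bnz #4; addi #28, $6; pop $15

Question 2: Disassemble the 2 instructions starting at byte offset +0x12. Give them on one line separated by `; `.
+0x12: 23 f8 ⇒ word 0x23f8 (big)
  op=0x23f8>>10=0x8 ⇒ bnz (J)
  [9:0] imm=1016 (s10→-8) = #-8
+0x14: 38 40 ⇒ word 0x3840 (big)
  op=0x3840>>10=0xe ⇒ plus (RR)
  [9:6] rd=1 = $1
  [5:2] rs=0 = $0

bnz #-8; plus $0, $1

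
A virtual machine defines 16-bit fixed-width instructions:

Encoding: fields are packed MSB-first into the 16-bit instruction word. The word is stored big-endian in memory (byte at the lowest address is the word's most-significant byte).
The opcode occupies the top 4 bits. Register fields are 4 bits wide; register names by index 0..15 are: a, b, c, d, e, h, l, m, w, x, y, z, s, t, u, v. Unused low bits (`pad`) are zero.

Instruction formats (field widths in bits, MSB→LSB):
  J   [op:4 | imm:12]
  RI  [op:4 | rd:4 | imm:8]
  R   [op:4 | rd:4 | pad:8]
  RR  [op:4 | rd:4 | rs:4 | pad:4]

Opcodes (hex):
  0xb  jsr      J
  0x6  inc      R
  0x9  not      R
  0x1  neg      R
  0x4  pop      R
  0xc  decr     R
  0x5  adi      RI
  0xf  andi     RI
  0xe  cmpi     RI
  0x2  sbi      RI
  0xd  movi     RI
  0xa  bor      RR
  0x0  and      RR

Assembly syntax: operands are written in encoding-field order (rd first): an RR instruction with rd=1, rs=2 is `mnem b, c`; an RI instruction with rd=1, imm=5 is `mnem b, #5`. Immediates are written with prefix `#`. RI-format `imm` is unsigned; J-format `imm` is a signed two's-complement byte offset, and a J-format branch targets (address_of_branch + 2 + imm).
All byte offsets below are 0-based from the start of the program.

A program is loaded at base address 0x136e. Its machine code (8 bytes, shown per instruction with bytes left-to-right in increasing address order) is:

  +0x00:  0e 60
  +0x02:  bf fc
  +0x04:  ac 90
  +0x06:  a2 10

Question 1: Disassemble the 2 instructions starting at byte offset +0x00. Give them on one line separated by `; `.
+0x00: 0e 60 ⇒ word 0x0e60 (big)
  top 4b → 0x0 → and [RR]
  [11:8] rd=14 = u
  [7:4] rs=6 = l
+0x02: bf fc ⇒ word 0xbffc (big)
  top 4b → 0xb → jsr [J]
  [11:0] imm=4092 (s12→-4) = #-4

and u, l; jsr #-4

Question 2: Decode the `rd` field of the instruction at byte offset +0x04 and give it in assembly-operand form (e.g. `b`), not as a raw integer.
+0x04: ac 90 ⇒ word 0xac90 (big)
  top 4b → 0xa → bor [RR]
  rd: (w>>8)&0xf=0xc → s
  rs: (w>>4)&0xf=0x9 → x

s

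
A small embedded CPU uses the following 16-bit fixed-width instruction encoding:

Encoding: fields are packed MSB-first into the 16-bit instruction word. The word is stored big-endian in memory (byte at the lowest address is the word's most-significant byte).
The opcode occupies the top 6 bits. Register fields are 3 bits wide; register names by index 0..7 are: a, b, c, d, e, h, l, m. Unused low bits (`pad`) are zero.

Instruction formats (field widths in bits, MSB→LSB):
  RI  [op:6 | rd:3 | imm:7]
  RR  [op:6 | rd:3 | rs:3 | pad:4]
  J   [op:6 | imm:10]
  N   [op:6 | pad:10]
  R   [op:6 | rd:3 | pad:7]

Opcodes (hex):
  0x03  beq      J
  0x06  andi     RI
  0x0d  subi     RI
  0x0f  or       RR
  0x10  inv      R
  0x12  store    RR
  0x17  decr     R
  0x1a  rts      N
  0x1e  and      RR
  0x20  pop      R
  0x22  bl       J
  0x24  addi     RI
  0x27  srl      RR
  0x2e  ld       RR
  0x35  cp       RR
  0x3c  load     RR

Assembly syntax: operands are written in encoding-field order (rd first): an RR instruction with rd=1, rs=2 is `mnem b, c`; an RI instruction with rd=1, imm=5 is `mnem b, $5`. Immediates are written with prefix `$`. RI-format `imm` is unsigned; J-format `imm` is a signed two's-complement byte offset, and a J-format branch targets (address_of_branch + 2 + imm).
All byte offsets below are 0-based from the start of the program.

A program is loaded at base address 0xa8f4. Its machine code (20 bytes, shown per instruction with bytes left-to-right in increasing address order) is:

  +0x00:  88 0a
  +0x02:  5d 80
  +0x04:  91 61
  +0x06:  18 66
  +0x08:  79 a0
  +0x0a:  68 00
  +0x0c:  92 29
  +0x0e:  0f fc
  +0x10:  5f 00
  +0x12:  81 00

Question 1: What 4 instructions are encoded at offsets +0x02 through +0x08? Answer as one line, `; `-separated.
+0x02: 5d 80 ⇒ word 0x5d80 (big)
  op=0x5d80>>10=0x17 ⇒ decr (R)
  rd@[9:7]=0x3 ⇒ d
+0x04: 91 61 ⇒ word 0x9161 (big)
  op=0x9161>>10=0x24 ⇒ addi (RI)
  rd@[9:7]=0x2 ⇒ c
  imm@[6:0]=0x61 ⇒ $97
+0x06: 18 66 ⇒ word 0x1866 (big)
  op=0x1866>>10=0x6 ⇒ andi (RI)
  rd@[9:7]=0x0 ⇒ a
  imm@[6:0]=0x66 ⇒ $102
+0x08: 79 a0 ⇒ word 0x79a0 (big)
  op=0x79a0>>10=0x1e ⇒ and (RR)
  rd@[9:7]=0x3 ⇒ d
  rs@[6:4]=0x2 ⇒ c

decr d; addi c, $97; andi a, $102; and d, c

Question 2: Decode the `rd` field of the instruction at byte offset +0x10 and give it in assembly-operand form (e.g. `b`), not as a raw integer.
l

@+10  big-endian(5f 00) = 0x5f00
  top 6b → 0x17 → decr [R]
  rd: (w>>7)&0x7=0x6 → l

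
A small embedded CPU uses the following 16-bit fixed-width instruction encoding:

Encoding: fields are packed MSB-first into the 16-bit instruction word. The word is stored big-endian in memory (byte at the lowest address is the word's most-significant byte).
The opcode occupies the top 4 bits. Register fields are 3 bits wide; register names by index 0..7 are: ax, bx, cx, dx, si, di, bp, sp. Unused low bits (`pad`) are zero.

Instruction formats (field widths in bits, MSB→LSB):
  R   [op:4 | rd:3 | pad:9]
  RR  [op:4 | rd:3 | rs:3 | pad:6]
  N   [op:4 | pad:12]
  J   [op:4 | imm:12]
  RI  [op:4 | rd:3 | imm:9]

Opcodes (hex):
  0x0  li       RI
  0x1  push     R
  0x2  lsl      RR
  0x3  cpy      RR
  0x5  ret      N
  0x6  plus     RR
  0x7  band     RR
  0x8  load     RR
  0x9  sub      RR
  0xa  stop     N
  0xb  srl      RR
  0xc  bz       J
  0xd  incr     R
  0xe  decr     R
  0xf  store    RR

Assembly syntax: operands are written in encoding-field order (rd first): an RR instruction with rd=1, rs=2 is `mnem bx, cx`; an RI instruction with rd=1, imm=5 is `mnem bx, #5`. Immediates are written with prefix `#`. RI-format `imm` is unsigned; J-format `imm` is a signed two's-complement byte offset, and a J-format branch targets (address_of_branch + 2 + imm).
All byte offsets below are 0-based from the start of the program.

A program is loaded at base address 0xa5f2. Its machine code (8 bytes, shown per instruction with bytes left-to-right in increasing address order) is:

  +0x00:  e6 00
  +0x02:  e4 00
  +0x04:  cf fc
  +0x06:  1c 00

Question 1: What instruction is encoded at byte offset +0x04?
[04] cf fc → 0xcffc
  top 4b → 0xc → bz [J]
  imm@[11:0]=0xffc (s12→-4) ⇒ #-4

bz #-4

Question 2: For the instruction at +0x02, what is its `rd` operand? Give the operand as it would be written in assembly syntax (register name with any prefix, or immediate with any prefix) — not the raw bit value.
cx

+0x02: e4 00 ⇒ word 0xe400 (big)
  opcode bits[15:12]=0xe: decr/R
  [11:9] rd=2 = cx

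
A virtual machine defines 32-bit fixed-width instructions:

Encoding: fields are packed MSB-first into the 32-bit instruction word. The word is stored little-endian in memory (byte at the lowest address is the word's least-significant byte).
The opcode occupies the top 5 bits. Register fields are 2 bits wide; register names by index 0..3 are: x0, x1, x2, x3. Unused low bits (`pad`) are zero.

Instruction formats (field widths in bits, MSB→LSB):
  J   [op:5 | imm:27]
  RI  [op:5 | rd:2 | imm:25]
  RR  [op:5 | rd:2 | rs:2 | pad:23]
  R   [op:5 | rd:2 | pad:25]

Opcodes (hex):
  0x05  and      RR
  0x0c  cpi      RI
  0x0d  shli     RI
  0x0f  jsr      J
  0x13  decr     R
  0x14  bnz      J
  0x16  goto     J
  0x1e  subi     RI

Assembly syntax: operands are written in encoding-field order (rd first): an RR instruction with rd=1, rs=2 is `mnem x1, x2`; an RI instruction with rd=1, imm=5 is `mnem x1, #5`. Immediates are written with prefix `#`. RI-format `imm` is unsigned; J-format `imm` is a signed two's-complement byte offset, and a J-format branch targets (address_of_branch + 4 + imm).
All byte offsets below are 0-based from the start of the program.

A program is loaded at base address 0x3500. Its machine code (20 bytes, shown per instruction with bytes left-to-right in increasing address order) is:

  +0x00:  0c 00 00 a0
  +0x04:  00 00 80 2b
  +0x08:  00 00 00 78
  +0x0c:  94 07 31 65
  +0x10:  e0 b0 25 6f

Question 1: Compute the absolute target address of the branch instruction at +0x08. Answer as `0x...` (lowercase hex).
off 0x08: read 00 00 00 78 as little → 0x78000000
  opcode bits[31:27]=0xf: jsr/J
  imm: (w>>0)&0x7ffffff=0x0 → #0
  target = base 0x3500 + off 0x08 + 4 + imm 0 = 0x350c

0x350c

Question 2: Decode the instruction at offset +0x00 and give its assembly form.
off 0x00: read 0c 00 00 a0 as little → 0xa000000c
  opcode bits[31:27]=0x14: bnz/J
  imm@[26:0]=0xc ⇒ #12

bnz #12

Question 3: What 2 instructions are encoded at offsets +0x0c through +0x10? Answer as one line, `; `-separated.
cpi x2, #19990420; shli x3, #19247328

[0c] 94 07 31 65 → 0x65310794
  top 5b → 0xc → cpi [RI]
  [26:25] rd=2 = x2
  [24:0] imm=19990420 = #19990420
[10] e0 b0 25 6f → 0x6f25b0e0
  top 5b → 0xd → shli [RI]
  [26:25] rd=3 = x3
  [24:0] imm=19247328 = #19247328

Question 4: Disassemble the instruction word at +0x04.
and x1, x3

+0x04: 00 00 80 2b ⇒ word 0x2b800000 (little)
  opcode bits[31:27]=0x5: and/RR
  [26:25] rd=1 = x1
  [24:23] rs=3 = x3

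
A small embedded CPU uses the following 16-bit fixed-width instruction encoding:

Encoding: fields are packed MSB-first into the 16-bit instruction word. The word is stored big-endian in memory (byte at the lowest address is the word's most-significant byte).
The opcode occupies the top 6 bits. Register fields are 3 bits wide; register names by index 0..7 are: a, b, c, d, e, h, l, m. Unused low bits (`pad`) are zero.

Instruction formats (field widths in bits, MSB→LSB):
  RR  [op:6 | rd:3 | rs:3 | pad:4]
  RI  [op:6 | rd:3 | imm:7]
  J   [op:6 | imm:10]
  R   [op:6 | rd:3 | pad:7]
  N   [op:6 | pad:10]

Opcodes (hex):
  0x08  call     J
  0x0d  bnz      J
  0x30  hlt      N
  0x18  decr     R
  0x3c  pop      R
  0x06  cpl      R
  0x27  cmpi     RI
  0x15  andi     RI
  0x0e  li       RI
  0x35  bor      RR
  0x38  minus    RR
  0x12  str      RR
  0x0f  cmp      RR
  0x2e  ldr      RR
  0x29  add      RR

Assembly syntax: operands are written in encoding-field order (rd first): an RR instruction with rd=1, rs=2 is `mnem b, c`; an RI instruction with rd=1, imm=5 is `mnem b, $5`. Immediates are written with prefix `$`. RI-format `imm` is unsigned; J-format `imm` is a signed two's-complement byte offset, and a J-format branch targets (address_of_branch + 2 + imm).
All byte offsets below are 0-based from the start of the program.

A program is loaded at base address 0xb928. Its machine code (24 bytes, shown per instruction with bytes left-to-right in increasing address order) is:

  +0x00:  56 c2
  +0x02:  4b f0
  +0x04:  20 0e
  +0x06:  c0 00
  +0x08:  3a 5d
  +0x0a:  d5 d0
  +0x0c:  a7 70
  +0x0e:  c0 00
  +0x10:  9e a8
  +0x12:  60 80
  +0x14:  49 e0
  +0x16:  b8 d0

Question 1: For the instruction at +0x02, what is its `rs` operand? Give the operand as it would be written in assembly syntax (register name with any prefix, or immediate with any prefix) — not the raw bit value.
m

[02] 4b f0 → 0x4bf0
  top 6b → 0x12 → str [RR]
  [9:7] rd=7 = m
  [6:4] rs=7 = m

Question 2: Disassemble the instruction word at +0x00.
@+00  big-endian(56 c2) = 0x56c2
  opcode bits[15:10]=0x15: andi/RI
  rd@[9:7]=0x5 ⇒ h
  imm@[6:0]=0x42 ⇒ $66

andi h, $66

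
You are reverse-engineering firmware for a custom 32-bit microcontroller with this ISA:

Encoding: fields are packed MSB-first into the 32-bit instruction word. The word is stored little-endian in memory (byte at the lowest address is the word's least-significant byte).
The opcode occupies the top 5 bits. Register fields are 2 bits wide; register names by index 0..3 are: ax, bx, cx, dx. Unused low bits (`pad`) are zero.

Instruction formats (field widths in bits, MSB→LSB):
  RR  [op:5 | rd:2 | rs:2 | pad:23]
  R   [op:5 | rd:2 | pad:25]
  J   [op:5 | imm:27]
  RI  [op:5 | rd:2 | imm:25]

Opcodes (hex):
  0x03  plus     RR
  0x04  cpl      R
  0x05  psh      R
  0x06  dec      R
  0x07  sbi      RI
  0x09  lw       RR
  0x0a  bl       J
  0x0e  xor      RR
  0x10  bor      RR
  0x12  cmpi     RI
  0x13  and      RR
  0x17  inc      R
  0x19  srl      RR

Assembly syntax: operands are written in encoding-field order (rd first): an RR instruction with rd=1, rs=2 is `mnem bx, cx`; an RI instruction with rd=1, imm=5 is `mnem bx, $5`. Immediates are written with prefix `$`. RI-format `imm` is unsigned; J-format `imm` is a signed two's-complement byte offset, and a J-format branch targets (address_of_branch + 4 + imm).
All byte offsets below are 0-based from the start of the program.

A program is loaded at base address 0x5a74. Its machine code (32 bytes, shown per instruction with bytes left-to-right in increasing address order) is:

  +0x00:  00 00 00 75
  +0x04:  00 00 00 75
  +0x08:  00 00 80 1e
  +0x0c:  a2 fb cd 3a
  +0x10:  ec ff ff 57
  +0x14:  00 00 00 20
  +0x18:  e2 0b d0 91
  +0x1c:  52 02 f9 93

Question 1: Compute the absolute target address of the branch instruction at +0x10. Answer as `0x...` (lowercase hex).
@+10  little-endian(ec ff ff 57) = 0x57ffffec
  opcode bits[31:27]=0xa: bl/J
  imm: (w>>0)&0x7ffffff=0x7ffffec (s27→-20) → $-20
  target = base 0x5a74 + off 0x10 + 4 + imm -20 = 0x5a74

0x5a74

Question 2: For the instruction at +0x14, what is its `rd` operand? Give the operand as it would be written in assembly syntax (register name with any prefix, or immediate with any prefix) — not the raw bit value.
ax

+0x14: 00 00 00 20 ⇒ word 0x20000000 (little)
  opcode bits[31:27]=0x4: cpl/R
  rd: (w>>25)&0x3=0x0 → ax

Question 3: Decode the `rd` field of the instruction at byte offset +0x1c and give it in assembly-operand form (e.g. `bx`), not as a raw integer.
+0x1c: 52 02 f9 93 ⇒ word 0x93f90252 (little)
  op=0x93f90252>>27=0x12 ⇒ cmpi (RI)
  rd: (w>>25)&0x3=0x1 → bx
  imm: (w>>0)&0x1ffffff=0x1f90252 → $33096274

bx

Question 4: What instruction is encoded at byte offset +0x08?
off 0x08: read 00 00 80 1e as little → 0x1e800000
  opcode bits[31:27]=0x3: plus/RR
  rd@[26:25]=0x3 ⇒ dx
  rs@[24:23]=0x1 ⇒ bx

plus dx, bx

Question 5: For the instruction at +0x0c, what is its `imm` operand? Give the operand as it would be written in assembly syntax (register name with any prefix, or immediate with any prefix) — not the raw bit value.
[0c] a2 fb cd 3a → 0x3acdfba2
  op=0x3acdfba2>>27=0x7 ⇒ sbi (RI)
  rd: (w>>25)&0x3=0x1 → bx
  imm: (w>>0)&0x1ffffff=0xcdfba2 → $13499298

$13499298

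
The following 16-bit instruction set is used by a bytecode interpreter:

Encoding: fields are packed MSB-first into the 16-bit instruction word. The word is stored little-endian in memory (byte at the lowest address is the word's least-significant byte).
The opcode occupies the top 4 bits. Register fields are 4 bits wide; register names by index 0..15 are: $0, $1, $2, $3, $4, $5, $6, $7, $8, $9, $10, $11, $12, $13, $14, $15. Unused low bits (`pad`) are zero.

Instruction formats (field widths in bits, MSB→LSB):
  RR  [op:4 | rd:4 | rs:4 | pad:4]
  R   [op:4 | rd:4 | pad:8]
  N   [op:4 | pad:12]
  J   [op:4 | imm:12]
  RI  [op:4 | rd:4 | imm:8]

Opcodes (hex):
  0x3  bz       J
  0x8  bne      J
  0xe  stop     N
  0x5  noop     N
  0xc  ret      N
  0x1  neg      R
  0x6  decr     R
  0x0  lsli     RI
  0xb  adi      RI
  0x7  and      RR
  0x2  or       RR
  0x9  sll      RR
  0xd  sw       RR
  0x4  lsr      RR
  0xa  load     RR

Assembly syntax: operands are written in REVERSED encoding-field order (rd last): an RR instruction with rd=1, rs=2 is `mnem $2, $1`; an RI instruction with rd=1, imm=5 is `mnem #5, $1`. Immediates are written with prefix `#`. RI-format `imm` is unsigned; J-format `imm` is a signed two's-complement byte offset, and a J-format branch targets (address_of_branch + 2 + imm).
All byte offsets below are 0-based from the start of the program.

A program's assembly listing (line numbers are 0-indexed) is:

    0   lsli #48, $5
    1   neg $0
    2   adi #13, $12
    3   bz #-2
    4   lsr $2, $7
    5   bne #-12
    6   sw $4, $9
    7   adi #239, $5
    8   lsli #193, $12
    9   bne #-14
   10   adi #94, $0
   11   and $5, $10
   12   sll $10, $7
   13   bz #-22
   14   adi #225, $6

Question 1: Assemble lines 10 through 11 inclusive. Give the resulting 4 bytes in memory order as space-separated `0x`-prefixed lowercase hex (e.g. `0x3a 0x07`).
10. adi fields op=0xb:4|rd=0:4|imm=94:8 → word b05eh → 5e b0
11. and fields op=0x7:4|rd=10:4|rs=5:4|pad=0:4 → word 7a50h → 50 7a

0x5e 0xb0 0x50 0x7a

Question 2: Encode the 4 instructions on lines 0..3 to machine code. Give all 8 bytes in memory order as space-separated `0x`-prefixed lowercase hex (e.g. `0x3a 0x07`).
0x30 0x05 0x00 0x10 0x0d 0xbc 0xfe 0x3f

line 0 (lsli): pack op=0x0:4|rd=5:4|imm=48:8 = 0x0530; little→ 30 05
line 1 (neg): pack op=0x1:4|rd=0:4|pad=0:8 = 0x1000; little→ 00 10
line 2 (adi): pack op=0xb:4|rd=12:4|imm=13:8 = 0xbc0d; little→ 0d bc
line 3 (bz): pack op=0x3:4|imm=-2:12 = 0x3ffe; little→ fe 3f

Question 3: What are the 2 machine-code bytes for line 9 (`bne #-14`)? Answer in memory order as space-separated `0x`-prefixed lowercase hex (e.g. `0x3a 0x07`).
0xf2 0x8f

L9: bne op=0x8:4|imm=-14:12 ⇒ 0x8ff2 ⇒ little f2 8f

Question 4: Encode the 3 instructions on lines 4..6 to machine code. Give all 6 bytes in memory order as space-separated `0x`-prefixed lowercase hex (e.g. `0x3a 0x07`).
L4: lsr op=0x4:4|rd=7:4|rs=2:4|pad=0:4 ⇒ 0x4720 ⇒ little 20 47
L5: bne op=0x8:4|imm=-12:12 ⇒ 0x8ff4 ⇒ little f4 8f
L6: sw op=0xd:4|rd=9:4|rs=4:4|pad=0:4 ⇒ 0xd940 ⇒ little 40 d9

0x20 0x47 0xf4 0x8f 0x40 0xd9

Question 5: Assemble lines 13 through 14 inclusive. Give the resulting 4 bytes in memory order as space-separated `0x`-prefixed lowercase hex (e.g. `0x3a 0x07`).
line 13 (bz): pack op=0x3:4|imm=-22:12 = 0x3fea; little→ ea 3f
line 14 (adi): pack op=0xb:4|rd=6:4|imm=225:8 = 0xb6e1; little→ e1 b6

0xea 0x3f 0xe1 0xb6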